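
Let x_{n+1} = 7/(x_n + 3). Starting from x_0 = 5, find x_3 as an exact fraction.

x_1 = 7/(5 + 3) = 7/8.
x_2 = 7/(7/8 + 3) = 56/31.
x_3 = 7/(56/31 + 3) = 217/149.

217/149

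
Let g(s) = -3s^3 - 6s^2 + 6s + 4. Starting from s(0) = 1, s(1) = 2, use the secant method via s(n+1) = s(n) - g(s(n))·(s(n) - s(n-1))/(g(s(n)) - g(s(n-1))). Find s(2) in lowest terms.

g(1) = 1, g(2) = -32. s(2) = 2 - (-32)·(2 - 1)/((-32) - 1) = 34/33.

34/33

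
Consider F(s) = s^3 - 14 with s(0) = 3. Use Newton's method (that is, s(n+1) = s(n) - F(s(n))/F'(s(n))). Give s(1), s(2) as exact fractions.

F'(s) = 3s^2.
F(3) = 13, F'(3) = 27, so s(1) = 3 - 13/27 = 68/27.
F(68/27) = 38870/19683, F'(68/27) = 4624/243, so s(2) = (68/27) - (38870/19683)/(4624/243) = 452213/187272.

s(1) = 68/27, s(2) = 452213/187272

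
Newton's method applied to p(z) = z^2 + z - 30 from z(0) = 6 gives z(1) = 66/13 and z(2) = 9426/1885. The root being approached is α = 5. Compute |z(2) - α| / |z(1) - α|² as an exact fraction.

13/145

z(1) - α = 66/13 - 5 = 1/13, so |z(1) - α| = 1/13.
z(2) - α = 9426/1885 - 5 = 1/1885, so |z(2) - α| = 1/1885.
|z(1) - α|² = 1/169.
Ratio = (1/1885) / (1/169) = 13/145.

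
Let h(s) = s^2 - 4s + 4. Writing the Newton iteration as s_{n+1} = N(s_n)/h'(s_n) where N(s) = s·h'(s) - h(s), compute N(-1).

h'(s) = 2s - 4.
N(s) = s·h'(s) - h(s) = s·(2s - 4) - (s^2 - 4s + 4) = s^2 - 4.
N(-1) = -3.

-3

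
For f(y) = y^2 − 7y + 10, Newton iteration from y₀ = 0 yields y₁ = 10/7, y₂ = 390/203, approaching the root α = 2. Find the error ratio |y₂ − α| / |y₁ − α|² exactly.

7/29

y₁ − α = 10/7 − 2 = −4/7, so |y₁ − α| = 4/7.
y₂ − α = 390/203 − 2 = −16/203, so |y₂ − α| = 16/203.
|y₁ − α|² = 16/49.
Ratio = (16/203) / (16/49) = 7/29.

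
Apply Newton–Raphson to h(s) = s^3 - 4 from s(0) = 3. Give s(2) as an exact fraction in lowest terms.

117239/68121

h'(s) = 3s^2.
h(3) = 23, h'(3) = 27, so s(1) = 3 - 23/27 = 58/27.
h(58/27) = 116380/19683, h'(58/27) = 3364/243, so s(2) = (58/27) - (116380/19683)/(3364/243) = 117239/68121.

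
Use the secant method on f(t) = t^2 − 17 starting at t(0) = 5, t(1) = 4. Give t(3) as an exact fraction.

301/73

f(5) = 8, f(4) = −1. t(2) = 4 − (−1)·(4 − 5)/((−1) − 8) = 37/9.
f(4) = −1, f(37/9) = −8/81. t(3) = (37/9) − (−8/81)·((37/9) − 4)/((−8/81) − (−1)) = 301/73.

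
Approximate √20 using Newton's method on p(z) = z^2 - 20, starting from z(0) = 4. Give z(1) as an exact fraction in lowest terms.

9/2

p'(z) = 2z.
p(4) = -4, p'(4) = 8, so z(1) = 4 - (-4)/8 = 9/2.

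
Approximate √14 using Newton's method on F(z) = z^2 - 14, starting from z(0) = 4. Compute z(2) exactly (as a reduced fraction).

F'(z) = 2z.
F(4) = 2, F'(4) = 8, so z(1) = 4 - 2/8 = 15/4.
F(15/4) = 1/16, F'(15/4) = 15/2, so z(2) = (15/4) - (1/16)/(15/2) = 449/120.

449/120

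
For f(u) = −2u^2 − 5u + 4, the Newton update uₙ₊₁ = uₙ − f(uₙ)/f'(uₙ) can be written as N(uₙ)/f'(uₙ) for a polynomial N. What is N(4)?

−36

f'(u) = −4u − 5.
N(u) = u·f'(u) − f(u) = u·(−4u − 5) − (−2u^2 − 5u + 4) = −2u^2 − 4.
N(4) = −36.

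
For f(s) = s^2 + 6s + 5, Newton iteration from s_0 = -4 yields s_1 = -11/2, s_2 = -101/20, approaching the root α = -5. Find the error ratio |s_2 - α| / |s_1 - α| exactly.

1/10

s_1 - α = -11/2 - (-5) = -11/2 + 5 = -1/2, so |s_1 - α| = 1/2.
s_2 - α = -101/20 - (-5) = -101/20 + 5 = -1/20, so |s_2 - α| = 1/20.
Ratio = (1/20) / (1/2) = 1/10.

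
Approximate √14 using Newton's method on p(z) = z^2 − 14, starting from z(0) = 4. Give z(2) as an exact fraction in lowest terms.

449/120

p'(z) = 2z.
p(4) = 2, p'(4) = 8, so z(1) = 4 − 2/8 = 15/4.
p(15/4) = 1/16, p'(15/4) = 15/2, so z(2) = (15/4) − (1/16)/(15/2) = 449/120.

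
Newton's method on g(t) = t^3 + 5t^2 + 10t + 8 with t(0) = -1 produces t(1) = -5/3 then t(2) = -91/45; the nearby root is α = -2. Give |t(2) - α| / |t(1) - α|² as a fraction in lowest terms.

1/5

t(1) - α = -5/3 - (-2) = -5/3 + 2 = 1/3, so |t(1) - α| = 1/3.
t(2) - α = -91/45 - (-2) = -91/45 + 2 = -1/45, so |t(2) - α| = 1/45.
|t(1) - α|² = 1/9.
Ratio = (1/45) / (1/9) = 1/5.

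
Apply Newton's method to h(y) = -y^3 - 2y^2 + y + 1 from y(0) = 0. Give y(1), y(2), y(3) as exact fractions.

y(1) = -1, y(2) = -1/2, y(3) = -5/9

h'(y) = -3y^2 - 4y + 1.
h(0) = 1, h'(0) = 1, so y(1) = 0 - 1/1 = -1.
h(-1) = -1, h'(-1) = 2, so y(2) = (-1) - (-1)/2 = -1/2.
h(-1/2) = 1/8, h'(-1/2) = 9/4, so y(3) = (-1/2) - (1/8)/(9/4) = -5/9.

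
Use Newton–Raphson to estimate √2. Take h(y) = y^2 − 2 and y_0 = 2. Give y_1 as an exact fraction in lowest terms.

3/2

h'(y) = 2y.
h(2) = 2, h'(2) = 4, so y_1 = 2 − 2/4 = 3/2.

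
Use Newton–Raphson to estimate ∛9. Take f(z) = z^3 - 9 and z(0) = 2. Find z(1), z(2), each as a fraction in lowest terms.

z(1) = 25/12, z(2) = 23401/11250

f'(z) = 3z^2.
f(2) = -1, f'(2) = 12, so z(1) = 2 - (-1)/12 = 25/12.
f(25/12) = 73/1728, f'(25/12) = 625/48, so z(2) = (25/12) - (73/1728)/(625/48) = 23401/11250.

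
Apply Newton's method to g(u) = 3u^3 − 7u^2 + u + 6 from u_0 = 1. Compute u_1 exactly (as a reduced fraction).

g'(u) = 9u^2 − 14u + 1.
g(1) = 3, g'(1) = −4, so u_1 = 1 − 3/(−4) = 7/4.

7/4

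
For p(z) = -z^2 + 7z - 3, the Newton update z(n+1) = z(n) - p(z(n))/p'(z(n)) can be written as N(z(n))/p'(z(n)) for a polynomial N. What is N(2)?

-1

p'(z) = -2z + 7.
N(z) = z·p'(z) - p(z) = z·(-2z + 7) - (-z^2 + 7z - 3) = -z^2 + 3.
N(2) = -1.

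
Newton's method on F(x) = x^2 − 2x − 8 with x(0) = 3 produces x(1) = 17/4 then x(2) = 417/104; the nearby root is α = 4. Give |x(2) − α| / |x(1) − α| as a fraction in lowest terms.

1/26

x(1) − α = 17/4 − 4 = 1/4, so |x(1) − α| = 1/4.
x(2) − α = 417/104 − 4 = 1/104, so |x(2) − α| = 1/104.
Ratio = (1/104) / (1/4) = 1/26.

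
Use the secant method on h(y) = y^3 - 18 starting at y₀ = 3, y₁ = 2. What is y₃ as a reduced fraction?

h(3) = 9, h(2) = -10. y₂ = 2 - (-10)·(2 - 3)/((-10) - 9) = 48/19.
h(2) = -10, h(48/19) = -12870/6859. y₃ = (48/19) - (-12870/6859)·((48/19) - 2)/((-12870/6859) - (-10)) = 7377/2786.

7377/2786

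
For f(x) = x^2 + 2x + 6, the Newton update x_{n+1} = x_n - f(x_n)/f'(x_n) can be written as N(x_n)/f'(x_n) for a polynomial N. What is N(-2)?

f'(x) = 2x + 2.
N(x) = x·f'(x) - f(x) = x·(2x + 2) - (x^2 + 2x + 6) = x^2 - 6.
N(-2) = -2.

-2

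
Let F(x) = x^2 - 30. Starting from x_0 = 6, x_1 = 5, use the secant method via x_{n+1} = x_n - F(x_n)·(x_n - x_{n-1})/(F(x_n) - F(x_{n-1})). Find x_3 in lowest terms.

126/23

F(6) = 6, F(5) = -5. x_2 = 5 - (-5)·(5 - 6)/((-5) - 6) = 60/11.
F(5) = -5, F(60/11) = -30/121. x_3 = (60/11) - (-30/121)·((60/11) - 5)/((-30/121) - (-5)) = 126/23.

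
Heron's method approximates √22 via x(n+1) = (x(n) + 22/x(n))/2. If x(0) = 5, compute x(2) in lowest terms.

4409/940

x(1) = (5 + 22/5)/2 = 47/10.
x(2) = (47/10 + 22/(47/10))/2 = 4409/940.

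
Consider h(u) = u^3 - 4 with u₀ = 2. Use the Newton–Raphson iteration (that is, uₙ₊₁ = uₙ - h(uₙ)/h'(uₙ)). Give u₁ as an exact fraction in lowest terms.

5/3

h'(u) = 3u^2.
h(2) = 4, h'(2) = 12, so u₁ = 2 - 4/12 = 5/3.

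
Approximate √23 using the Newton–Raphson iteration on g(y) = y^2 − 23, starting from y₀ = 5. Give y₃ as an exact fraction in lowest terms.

2649601/552480

g'(y) = 2y.
g(5) = 2, g'(5) = 10, so y₁ = 5 − 2/10 = 24/5.
g(24/5) = 1/25, g'(24/5) = 48/5, so y₂ = (24/5) − (1/25)/(48/5) = 1151/240.
g(1151/240) = 1/57600, g'(1151/240) = 1151/120, so y₃ = (1151/240) − (1/57600)/(1151/120) = 2649601/552480.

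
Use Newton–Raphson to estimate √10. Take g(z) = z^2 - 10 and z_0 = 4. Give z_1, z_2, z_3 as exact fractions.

z_1 = 13/4, z_2 = 329/104, z_3 = 216401/68432

g'(z) = 2z.
g(4) = 6, g'(4) = 8, so z_1 = 4 - 6/8 = 13/4.
g(13/4) = 9/16, g'(13/4) = 13/2, so z_2 = (13/4) - (9/16)/(13/2) = 329/104.
g(329/104) = 81/10816, g'(329/104) = 329/52, so z_3 = (329/104) - (81/10816)/(329/52) = 216401/68432.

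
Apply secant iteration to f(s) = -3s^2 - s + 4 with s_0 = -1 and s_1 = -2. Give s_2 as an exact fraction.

-5/4

f(-1) = 2, f(-2) = -6. s_2 = (-2) - (-6)·((-2) - (-1))/((-6) - 2) = -5/4.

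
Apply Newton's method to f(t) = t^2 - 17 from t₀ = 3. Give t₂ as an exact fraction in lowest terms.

f'(t) = 2t.
f(3) = -8, f'(3) = 6, so t₁ = 3 - (-8)/6 = 13/3.
f(13/3) = 16/9, f'(13/3) = 26/3, so t₂ = (13/3) - (16/9)/(26/3) = 161/39.

161/39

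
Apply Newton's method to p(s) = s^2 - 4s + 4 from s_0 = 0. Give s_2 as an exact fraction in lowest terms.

3/2

p'(s) = 2s - 4.
p(0) = 4, p'(0) = -4, so s_1 = 0 - 4/(-4) = 1.
p(1) = 1, p'(1) = -2, so s_2 = 1 - 1/(-2) = 3/2.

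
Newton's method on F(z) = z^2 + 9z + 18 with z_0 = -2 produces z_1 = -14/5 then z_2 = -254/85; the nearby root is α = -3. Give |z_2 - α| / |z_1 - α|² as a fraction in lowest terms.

z_1 - α = -14/5 - (-3) = -14/5 + 3 = 1/5, so |z_1 - α| = 1/5.
z_2 - α = -254/85 - (-3) = -254/85 + 3 = 1/85, so |z_2 - α| = 1/85.
|z_1 - α|² = 1/25.
Ratio = (1/85) / (1/25) = 5/17.

5/17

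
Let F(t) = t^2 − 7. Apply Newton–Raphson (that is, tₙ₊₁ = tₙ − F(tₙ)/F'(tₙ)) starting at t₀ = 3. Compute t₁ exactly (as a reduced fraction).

8/3

F'(t) = 2t.
F(3) = 2, F'(3) = 6, so t₁ = 3 − 2/6 = 8/3.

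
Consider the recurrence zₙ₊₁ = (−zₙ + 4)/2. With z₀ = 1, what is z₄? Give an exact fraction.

21/16

z₁ = (−1 + 4)/2 = 3/2.
z₂ = (−(3/2) + 4)/2 = 5/4.
z₃ = (−(5/4) + 4)/2 = 11/8.
z₄ = (−(11/8) + 4)/2 = 21/16.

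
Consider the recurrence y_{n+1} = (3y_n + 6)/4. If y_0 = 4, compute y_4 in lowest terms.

687/128

y_1 = (3·4 + 6)/4 = 9/2.
y_2 = (3·(9/2) + 6)/4 = 39/8.
y_3 = (3·(39/8) + 6)/4 = 165/32.
y_4 = (3·(165/32) + 6)/4 = 687/128.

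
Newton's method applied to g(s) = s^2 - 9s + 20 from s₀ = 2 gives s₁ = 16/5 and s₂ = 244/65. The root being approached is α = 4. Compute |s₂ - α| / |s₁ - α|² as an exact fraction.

s₁ - α = 16/5 - 4 = -4/5, so |s₁ - α| = 4/5.
s₂ - α = 244/65 - 4 = -16/65, so |s₂ - α| = 16/65.
|s₁ - α|² = 16/25.
Ratio = (16/65) / (16/25) = 5/13.

5/13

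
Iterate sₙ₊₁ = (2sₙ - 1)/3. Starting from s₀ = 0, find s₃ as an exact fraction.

s₁ = (2·0 - 1)/3 = -1/3.
s₂ = (2·(-1/3) - 1)/3 = -5/9.
s₃ = (2·(-5/9) - 1)/3 = -19/27.

-19/27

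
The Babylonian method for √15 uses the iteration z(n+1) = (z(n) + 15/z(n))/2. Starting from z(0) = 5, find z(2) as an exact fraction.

31/8

z(1) = (5 + 15/5)/2 = 4.
z(2) = (4 + 15/4)/2 = 31/8.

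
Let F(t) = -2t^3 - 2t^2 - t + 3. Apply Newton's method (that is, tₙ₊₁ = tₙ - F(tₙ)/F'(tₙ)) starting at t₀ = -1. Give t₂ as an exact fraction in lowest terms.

91/81

F'(t) = -6t^2 - 4t - 1.
F(-1) = 4, F'(-1) = -3, so t₁ = (-1) - 4/(-3) = 1/3.
F(1/3) = 64/27, F'(1/3) = -3, so t₂ = (1/3) - (64/27)/(-3) = 91/81.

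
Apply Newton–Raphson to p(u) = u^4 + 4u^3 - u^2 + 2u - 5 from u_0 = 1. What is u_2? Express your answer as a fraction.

853955/915392

p'(u) = 4u^3 + 12u^2 - 2u + 2.
p(1) = 1, p'(1) = 16, so u_1 = 1 - 1/16 = 15/16.
p(15/16) = 4225/65536, p'(15/16) = 14303/1024, so u_2 = (15/16) - (4225/65536)/(14303/1024) = 853955/915392.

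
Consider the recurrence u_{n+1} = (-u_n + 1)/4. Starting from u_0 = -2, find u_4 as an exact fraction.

u_1 = (-(-2) + 1)/4 = 3/4.
u_2 = (-(3/4) + 1)/4 = 1/16.
u_3 = (-(1/16) + 1)/4 = 15/64.
u_4 = (-(15/64) + 1)/4 = 49/256.

49/256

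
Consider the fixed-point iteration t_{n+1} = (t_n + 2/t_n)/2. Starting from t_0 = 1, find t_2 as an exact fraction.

t_1 = (1 + 2/1)/2 = 3/2.
t_2 = (3/2 + 2/(3/2))/2 = 17/12.

17/12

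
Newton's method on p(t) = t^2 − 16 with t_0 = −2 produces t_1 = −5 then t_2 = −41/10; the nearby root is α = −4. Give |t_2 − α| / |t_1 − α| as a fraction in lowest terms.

1/10

t_1 − α = −5 − (−4) = −5 + 4 = −1, so |t_1 − α| = 1.
t_2 − α = −41/10 − (−4) = −41/10 + 4 = −1/10, so |t_2 − α| = 1/10.
Ratio = (1/10) / 1 = 1/10.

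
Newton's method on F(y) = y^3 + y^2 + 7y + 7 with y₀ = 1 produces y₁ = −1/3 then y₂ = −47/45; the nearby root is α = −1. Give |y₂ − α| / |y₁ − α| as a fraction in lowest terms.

y₁ − α = −1/3 − (−1) = −1/3 + 1 = 2/3, so |y₁ − α| = 2/3.
y₂ − α = −47/45 − (−1) = −47/45 + 1 = −2/45, so |y₂ − α| = 2/45.
Ratio = (2/45) / (2/3) = 1/15.

1/15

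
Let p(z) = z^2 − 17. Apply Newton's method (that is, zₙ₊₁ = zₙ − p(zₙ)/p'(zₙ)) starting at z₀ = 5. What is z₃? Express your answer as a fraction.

p'(z) = 2z.
p(5) = 8, p'(5) = 10, so z₁ = 5 − 8/10 = 21/5.
p(21/5) = 16/25, p'(21/5) = 42/5, so z₂ = (21/5) − (16/25)/(42/5) = 433/105.
p(433/105) = 64/11025, p'(433/105) = 866/105, so z₃ = (433/105) − (64/11025)/(866/105) = 187457/45465.

187457/45465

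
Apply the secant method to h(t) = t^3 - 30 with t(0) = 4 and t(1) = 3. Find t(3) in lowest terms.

39340/12657

h(4) = 34, h(3) = -3. t(2) = 3 - (-3)·(3 - 4)/((-3) - 34) = 114/37.
h(3) = -3, h(114/37) = -38046/50653. t(3) = (114/37) - (-38046/50653)·((114/37) - 3)/((-38046/50653) - (-3)) = 39340/12657.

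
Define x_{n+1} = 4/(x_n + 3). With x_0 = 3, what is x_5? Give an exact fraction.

716/717

x_1 = 4/(3 + 3) = 2/3.
x_2 = 4/(2/3 + 3) = 12/11.
x_3 = 4/(12/11 + 3) = 44/45.
x_4 = 4/(44/45 + 3) = 180/179.
x_5 = 4/(180/179 + 3) = 716/717.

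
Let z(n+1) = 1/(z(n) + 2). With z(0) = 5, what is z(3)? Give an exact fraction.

15/37

z(1) = 1/(5 + 2) = 1/7.
z(2) = 1/(1/7 + 2) = 7/15.
z(3) = 1/(7/15 + 2) = 15/37.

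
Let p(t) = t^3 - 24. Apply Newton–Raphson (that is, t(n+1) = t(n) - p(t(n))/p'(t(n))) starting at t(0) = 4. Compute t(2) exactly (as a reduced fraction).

9451/3249

p'(t) = 3t^2.
p(4) = 40, p'(4) = 48, so t(1) = 4 - 40/48 = 19/6.
p(19/6) = 1675/216, p'(19/6) = 361/12, so t(2) = (19/6) - (1675/216)/(361/12) = 9451/3249.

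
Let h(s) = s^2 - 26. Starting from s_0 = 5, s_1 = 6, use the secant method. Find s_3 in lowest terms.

h(5) = -1, h(6) = 10. s_2 = 6 - 10·(6 - 5)/(10 - (-1)) = 56/11.
h(6) = 10, h(56/11) = -10/121. s_3 = (56/11) - (-10/121)·((56/11) - 6)/((-10/121) - 10) = 311/61.

311/61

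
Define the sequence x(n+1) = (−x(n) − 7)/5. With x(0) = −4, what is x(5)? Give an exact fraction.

−3643/3125

x(1) = (−(−4) − 7)/5 = −3/5.
x(2) = (−(−3/5) − 7)/5 = −32/25.
x(3) = (−(−32/25) − 7)/5 = −143/125.
x(4) = (−(−143/125) − 7)/5 = −732/625.
x(5) = (−(−732/625) − 7)/5 = −3643/3125.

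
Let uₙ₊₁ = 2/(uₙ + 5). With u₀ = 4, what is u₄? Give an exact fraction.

506/1359

u₁ = 2/(4 + 5) = 2/9.
u₂ = 2/(2/9 + 5) = 18/47.
u₃ = 2/(18/47 + 5) = 94/253.
u₄ = 2/(94/253 + 5) = 506/1359.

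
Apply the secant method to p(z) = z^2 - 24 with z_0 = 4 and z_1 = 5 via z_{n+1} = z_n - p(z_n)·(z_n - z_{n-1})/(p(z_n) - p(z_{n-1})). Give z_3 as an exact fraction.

436/89

p(4) = -8, p(5) = 1. z_2 = 5 - 1·(5 - 4)/(1 - (-8)) = 44/9.
p(5) = 1, p(44/9) = -8/81. z_3 = (44/9) - (-8/81)·((44/9) - 5)/((-8/81) - 1) = 436/89.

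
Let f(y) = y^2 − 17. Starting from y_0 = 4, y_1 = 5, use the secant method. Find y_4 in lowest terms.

f(4) = −1, f(5) = 8. y_2 = 5 − 8·(5 − 4)/(8 − (−1)) = 37/9.
f(5) = 8, f(37/9) = −8/81. y_3 = (37/9) − (−8/81)·((37/9) − 5)/((−8/81) − 8) = 169/41.
f(37/9) = −8/81, f(169/41) = −16/1681. y_4 = (169/41) − (−16/1681)·((169/41) − (37/9))/((−16/1681) − (−8/81)) = 6263/1519.

6263/1519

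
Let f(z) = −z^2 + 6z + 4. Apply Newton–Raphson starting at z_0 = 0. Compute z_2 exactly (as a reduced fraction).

f'(z) = −2z + 6.
f(0) = 4, f'(0) = 6, so z_1 = 0 − 4/6 = −2/3.
f(−2/3) = −4/9, f'(−2/3) = 22/3, so z_2 = (−2/3) − (−4/9)/(22/3) = −20/33.

−20/33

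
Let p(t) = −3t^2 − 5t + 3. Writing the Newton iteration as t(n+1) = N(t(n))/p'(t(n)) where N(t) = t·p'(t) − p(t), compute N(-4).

−51

p'(t) = −6t − 5.
N(t) = t·p'(t) − p(t) = t·(−6t − 5) − (−3t^2 − 5t + 3) = −3t^2 − 3.
N(-4) = −51.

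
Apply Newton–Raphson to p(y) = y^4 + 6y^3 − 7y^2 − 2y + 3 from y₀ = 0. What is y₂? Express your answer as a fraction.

591/496

p'(y) = 4y^3 + 18y^2 − 14y − 2.
p(0) = 3, p'(0) = −2, so y₁ = 0 − 3/(−2) = 3/2.
p(3/2) = 153/16, p'(3/2) = 31, so y₂ = (3/2) − (153/16)/31 = 591/496.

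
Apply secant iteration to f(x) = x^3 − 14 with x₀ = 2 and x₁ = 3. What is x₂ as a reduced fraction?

44/19

f(2) = −6, f(3) = 13. x₂ = 3 − 13·(3 − 2)/(13 − (−6)) = 44/19.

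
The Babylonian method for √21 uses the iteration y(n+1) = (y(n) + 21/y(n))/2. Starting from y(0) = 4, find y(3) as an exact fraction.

14720113/3212192

y(1) = (4 + 21/4)/2 = 37/8.
y(2) = (37/8 + 21/(37/8))/2 = 2713/592.
y(3) = (2713/592 + 21/(2713/592))/2 = 14720113/3212192.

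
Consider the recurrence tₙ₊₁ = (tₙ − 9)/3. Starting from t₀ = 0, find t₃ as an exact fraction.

−13/3

t₁ = (0 − 9)/3 = −3.
t₂ = ((−3) − 9)/3 = −4.
t₃ = ((−4) − 9)/3 = −13/3.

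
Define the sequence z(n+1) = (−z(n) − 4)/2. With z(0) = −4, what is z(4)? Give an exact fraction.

−3/2

z(1) = (−(−4) − 4)/2 = 0.
z(2) = (−0 − 4)/2 = −2.
z(3) = (−(−2) − 4)/2 = −1.
z(4) = (−(−1) − 4)/2 = −3/2.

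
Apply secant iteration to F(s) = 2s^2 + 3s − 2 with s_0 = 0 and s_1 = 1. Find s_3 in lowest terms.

14/29

F(0) = −2, F(1) = 3. s_2 = 1 − 3·(1 − 0)/(3 − (−2)) = 2/5.
F(1) = 3, F(2/5) = −12/25. s_3 = (2/5) − (−12/25)·((2/5) − 1)/((−12/25) − 3) = 14/29.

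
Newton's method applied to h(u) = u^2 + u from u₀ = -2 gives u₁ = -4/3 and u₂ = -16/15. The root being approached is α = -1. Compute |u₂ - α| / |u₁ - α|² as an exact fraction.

u₁ - α = -4/3 - (-1) = -4/3 + 1 = -1/3, so |u₁ - α| = 1/3.
u₂ - α = -16/15 - (-1) = -16/15 + 1 = -1/15, so |u₂ - α| = 1/15.
|u₁ - α|² = 1/9.
Ratio = (1/15) / (1/9) = 3/5.

3/5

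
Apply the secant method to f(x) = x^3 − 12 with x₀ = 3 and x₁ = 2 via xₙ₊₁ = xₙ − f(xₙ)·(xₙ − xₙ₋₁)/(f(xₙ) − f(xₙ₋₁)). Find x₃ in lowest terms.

f(3) = 15, f(2) = −4. x₂ = 2 − (−4)·(2 − 3)/((−4) − 15) = 42/19.
f(2) = −4, f(42/19) = −8220/6859. x₃ = (42/19) − (−8220/6859)·((42/19) − 2)/((−8220/6859) − (−4)) = 2763/1201.

2763/1201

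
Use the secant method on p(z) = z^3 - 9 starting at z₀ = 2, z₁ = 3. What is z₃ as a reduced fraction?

1609/777

p(2) = -1, p(3) = 18. z₂ = 3 - 18·(3 - 2)/(18 - (-1)) = 39/19.
p(3) = 18, p(39/19) = -2412/6859. z₃ = (39/19) - (-2412/6859)·((39/19) - 3)/((-2412/6859) - 18) = 1609/777.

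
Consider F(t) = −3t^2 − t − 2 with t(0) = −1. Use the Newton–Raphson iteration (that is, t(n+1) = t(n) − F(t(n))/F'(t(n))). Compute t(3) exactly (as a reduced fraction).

F'(t) = −6t − 1.
F(−1) = −4, F'(−1) = 5, so t(1) = (−1) − (−4)/5 = −1/5.
F(−1/5) = −48/25, F'(−1/5) = 1/5, so t(2) = (−1/5) − (−48/25)/(1/5) = 47/5.
F(47/5) = −6912/25, F'(47/5) = −287/5, so t(3) = (47/5) − (−6912/25)/(−287/5) = 6577/1435.

6577/1435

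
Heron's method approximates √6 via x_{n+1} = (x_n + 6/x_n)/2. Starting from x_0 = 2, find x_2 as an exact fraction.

x_1 = (2 + 6/2)/2 = 5/2.
x_2 = (5/2 + 6/(5/2))/2 = 49/20.

49/20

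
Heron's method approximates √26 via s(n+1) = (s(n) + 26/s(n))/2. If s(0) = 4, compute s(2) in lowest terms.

857/168

s(1) = (4 + 26/4)/2 = 21/4.
s(2) = (21/4 + 26/(21/4))/2 = 857/168.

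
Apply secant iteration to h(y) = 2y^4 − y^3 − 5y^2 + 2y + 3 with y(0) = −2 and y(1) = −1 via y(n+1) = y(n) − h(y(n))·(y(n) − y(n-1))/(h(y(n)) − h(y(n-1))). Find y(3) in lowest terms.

h(−2) = 19, h(−1) = −1. y(2) = (−1) − (−1)·((−1) − (−2))/((−1) − 19) = −21/20.
h(−1) = −1, h(−21/20) = −81909/80000. y(3) = (−21/20) − (−81909/80000)·((−21/20) − (−1))/((−81909/80000) − (−1)) = 2091/1909.

2091/1909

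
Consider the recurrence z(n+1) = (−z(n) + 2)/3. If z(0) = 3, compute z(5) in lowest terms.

z(1) = (−3 + 2)/3 = −1/3.
z(2) = (−(−1/3) + 2)/3 = 7/9.
z(3) = (−(7/9) + 2)/3 = 11/27.
z(4) = (−(11/27) + 2)/3 = 43/81.
z(5) = (−(43/81) + 2)/3 = 119/243.

119/243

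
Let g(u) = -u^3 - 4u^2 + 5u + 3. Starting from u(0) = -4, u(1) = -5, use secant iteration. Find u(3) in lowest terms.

g(-4) = -17, g(-5) = 3. u(2) = (-5) - 3·((-5) - (-4))/(3 - (-17)) = -97/20.
g(-5) = 3, g(-97/20) = -10047/8000. u(3) = (-97/20) - (-10047/8000)·((-97/20) - (-5))/((-10047/8000) - 3) = -18515/3783.

-18515/3783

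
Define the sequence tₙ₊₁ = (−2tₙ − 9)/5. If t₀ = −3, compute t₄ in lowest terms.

−831/625

t₁ = (−2·(−3) − 9)/5 = −3/5.
t₂ = (−2·(−3/5) − 9)/5 = −39/25.
t₃ = (−2·(−39/25) − 9)/5 = −147/125.
t₄ = (−2·(−147/125) − 9)/5 = −831/625.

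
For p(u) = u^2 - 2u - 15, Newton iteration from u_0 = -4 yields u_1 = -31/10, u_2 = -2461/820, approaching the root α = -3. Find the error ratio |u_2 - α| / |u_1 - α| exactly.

1/82

u_1 - α = -31/10 - (-3) = -31/10 + 3 = -1/10, so |u_1 - α| = 1/10.
u_2 - α = -2461/820 - (-3) = -2461/820 + 3 = -1/820, so |u_2 - α| = 1/820.
Ratio = (1/820) / (1/10) = 1/82.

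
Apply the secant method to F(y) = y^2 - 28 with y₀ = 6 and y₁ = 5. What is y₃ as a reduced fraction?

F(6) = 8, F(5) = -3. y₂ = 5 - (-3)·(5 - 6)/((-3) - 8) = 58/11.
F(5) = -3, F(58/11) = -24/121. y₃ = (58/11) - (-24/121)·((58/11) - 5)/((-24/121) - (-3)) = 598/113.

598/113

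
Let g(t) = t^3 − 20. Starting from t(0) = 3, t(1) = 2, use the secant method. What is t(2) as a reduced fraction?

g(3) = 7, g(2) = −12. t(2) = 2 − (−12)·(2 − 3)/((−12) − 7) = 50/19.

50/19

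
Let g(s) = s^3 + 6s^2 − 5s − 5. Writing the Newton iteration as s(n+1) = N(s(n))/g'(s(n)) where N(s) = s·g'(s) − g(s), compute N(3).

g'(s) = 3s^2 + 12s − 5.
N(s) = s·g'(s) − g(s) = s·(3s^2 + 12s − 5) − (s^3 + 6s^2 − 5s − 5) = 2s^3 + 6s^2 + 5.
N(3) = 113.

113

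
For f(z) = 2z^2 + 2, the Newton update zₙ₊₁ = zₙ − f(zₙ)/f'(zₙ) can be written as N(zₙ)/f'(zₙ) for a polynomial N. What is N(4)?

f'(z) = 4z.
N(z) = z·f'(z) − f(z) = z·(4z) − (2z^2 + 2) = 2z^2 − 2.
N(4) = 30.

30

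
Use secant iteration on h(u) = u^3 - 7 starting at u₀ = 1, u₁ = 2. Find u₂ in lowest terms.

13/7

h(1) = -6, h(2) = 1. u₂ = 2 - 1·(2 - 1)/(1 - (-6)) = 13/7.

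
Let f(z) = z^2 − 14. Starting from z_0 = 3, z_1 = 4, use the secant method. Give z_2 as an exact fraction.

f(3) = −5, f(4) = 2. z_2 = 4 − 2·(4 − 3)/(2 − (−5)) = 26/7.

26/7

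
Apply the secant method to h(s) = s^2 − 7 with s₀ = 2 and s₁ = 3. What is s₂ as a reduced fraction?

h(2) = −3, h(3) = 2. s₂ = 3 − 2·(3 − 2)/(2 − (−3)) = 13/5.

13/5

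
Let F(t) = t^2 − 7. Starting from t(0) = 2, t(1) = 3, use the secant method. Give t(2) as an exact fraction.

F(2) = −3, F(3) = 2. t(2) = 3 − 2·(3 − 2)/(2 − (−3)) = 13/5.

13/5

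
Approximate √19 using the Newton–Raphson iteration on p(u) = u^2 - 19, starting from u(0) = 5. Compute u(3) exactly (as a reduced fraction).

p'(u) = 2u.
p(5) = 6, p'(5) = 10, so u(1) = 5 - 6/10 = 22/5.
p(22/5) = 9/25, p'(22/5) = 44/5, so u(2) = (22/5) - (9/25)/(44/5) = 959/220.
p(959/220) = 81/48400, p'(959/220) = 959/110, so u(3) = (959/220) - (81/48400)/(959/110) = 1839281/421960.

1839281/421960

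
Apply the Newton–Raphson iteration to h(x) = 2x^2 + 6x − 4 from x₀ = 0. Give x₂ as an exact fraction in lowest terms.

h'(x) = 4x + 6.
h(0) = −4, h'(0) = 6, so x₁ = 0 − (−4)/6 = 2/3.
h(2/3) = 8/9, h'(2/3) = 26/3, so x₂ = (2/3) − (8/9)/(26/3) = 22/39.

22/39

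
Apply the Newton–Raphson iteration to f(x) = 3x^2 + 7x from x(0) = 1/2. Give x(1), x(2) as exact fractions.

x(1) = 3/40, x(2) = 27/11920

f'(x) = 6x + 7.
f(1/2) = 17/4, f'(1/2) = 10, so x(1) = (1/2) - (17/4)/10 = 3/40.
f(3/40) = 867/1600, f'(3/40) = 149/20, so x(2) = (3/40) - (867/1600)/(149/20) = 27/11920.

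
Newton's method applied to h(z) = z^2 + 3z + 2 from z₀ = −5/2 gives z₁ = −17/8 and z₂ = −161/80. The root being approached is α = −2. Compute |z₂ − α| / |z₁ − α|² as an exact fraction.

4/5

z₁ − α = −17/8 − (−2) = −17/8 + 2 = −1/8, so |z₁ − α| = 1/8.
z₂ − α = −161/80 − (−2) = −161/80 + 2 = −1/80, so |z₂ − α| = 1/80.
|z₁ − α|² = 1/64.
Ratio = (1/80) / (1/64) = 4/5.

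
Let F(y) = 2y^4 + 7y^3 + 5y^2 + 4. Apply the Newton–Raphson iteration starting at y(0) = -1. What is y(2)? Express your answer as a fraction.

-627/287

F'(y) = 8y^3 + 21y^2 + 10y.
F(-1) = 4, F'(-1) = 3, so y(1) = (-1) - 4/3 = -7/3.
F(-7/3) = 128/81, F'(-7/3) = -287/27, so y(2) = (-7/3) - (128/81)/(-287/27) = -627/287.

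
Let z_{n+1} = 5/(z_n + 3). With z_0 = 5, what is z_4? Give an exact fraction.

z_1 = 5/(5 + 3) = 5/8.
z_2 = 5/(5/8 + 3) = 40/29.
z_3 = 5/(40/29 + 3) = 145/127.
z_4 = 5/(145/127 + 3) = 635/526.

635/526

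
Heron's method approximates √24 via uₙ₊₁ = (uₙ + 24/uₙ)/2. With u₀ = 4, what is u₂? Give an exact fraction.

49/10

u₁ = (4 + 24/4)/2 = 5.
u₂ = (5 + 24/5)/2 = 49/10.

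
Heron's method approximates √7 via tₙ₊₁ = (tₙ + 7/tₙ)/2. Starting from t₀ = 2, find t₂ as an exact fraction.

233/88

t₁ = (2 + 7/2)/2 = 11/4.
t₂ = (11/4 + 7/(11/4))/2 = 233/88.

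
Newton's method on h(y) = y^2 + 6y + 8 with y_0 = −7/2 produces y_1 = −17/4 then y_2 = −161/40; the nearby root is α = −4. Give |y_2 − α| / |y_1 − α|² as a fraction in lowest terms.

2/5

y_1 − α = −17/4 − (−4) = −17/4 + 4 = −1/4, so |y_1 − α| = 1/4.
y_2 − α = −161/40 − (−4) = −161/40 + 4 = −1/40, so |y_2 − α| = 1/40.
|y_1 − α|² = 1/16.
Ratio = (1/40) / (1/16) = 2/5.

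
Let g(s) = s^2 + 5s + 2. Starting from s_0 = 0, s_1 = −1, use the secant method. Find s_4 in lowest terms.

g(0) = 2, g(−1) = −2. s_2 = (−1) − (−2)·((−1) − 0)/((−2) − 2) = −1/2.
g(−1) = −2, g(−1/2) = −1/4. s_3 = (−1/2) − (−1/4)·((−1/2) − (−1))/((−1/4) − (−2)) = −3/7.
g(−1/2) = −1/4, g(−3/7) = 2/49. s_4 = (−3/7) − (2/49)·((−3/7) − (−1/2))/((2/49) − (−1/4)) = −25/57.

−25/57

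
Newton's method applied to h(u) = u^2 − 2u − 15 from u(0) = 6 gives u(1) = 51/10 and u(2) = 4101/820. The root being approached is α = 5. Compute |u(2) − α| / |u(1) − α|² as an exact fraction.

u(1) − α = 51/10 − 5 = 1/10, so |u(1) − α| = 1/10.
u(2) − α = 4101/820 − 5 = 1/820, so |u(2) − α| = 1/820.
|u(1) − α|² = 1/100.
Ratio = (1/820) / (1/100) = 5/41.

5/41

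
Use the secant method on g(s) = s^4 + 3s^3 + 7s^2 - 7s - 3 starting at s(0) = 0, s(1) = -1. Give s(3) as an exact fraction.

g(0) = -3, g(-1) = 9. s(2) = (-1) - 9·((-1) - 0)/(9 - (-3)) = -1/4.
g(-1) = 9, g(-1/4) = -219/256. s(3) = (-1/4) - (-219/256)·((-1/4) - (-1))/((-219/256) - 9) = -265/841.

-265/841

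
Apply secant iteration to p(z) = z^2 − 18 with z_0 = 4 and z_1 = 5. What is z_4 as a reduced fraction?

p(4) = −2, p(5) = 7. z_2 = 5 − 7·(5 − 4)/(7 − (−2)) = 38/9.
p(5) = 7, p(38/9) = −14/81. z_3 = (38/9) − (−14/81)·((38/9) − 5)/((−14/81) − 7) = 352/83.
p(38/9) = −14/81, p(352/83) = −98/6889. z_4 = (352/83) − (−98/6889)·((352/83) − (38/9))/((−98/6889) − (−14/81)) = 13411/3161.

13411/3161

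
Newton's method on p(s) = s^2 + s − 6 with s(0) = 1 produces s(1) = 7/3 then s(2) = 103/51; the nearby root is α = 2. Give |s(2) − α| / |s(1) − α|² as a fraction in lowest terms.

3/17

s(1) − α = 7/3 − 2 = 1/3, so |s(1) − α| = 1/3.
s(2) − α = 103/51 − 2 = 1/51, so |s(2) − α| = 1/51.
|s(1) − α|² = 1/9.
Ratio = (1/51) / (1/9) = 3/17.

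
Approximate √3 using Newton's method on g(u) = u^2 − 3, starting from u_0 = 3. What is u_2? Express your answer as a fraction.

g'(u) = 2u.
g(3) = 6, g'(3) = 6, so u_1 = 3 − 6/6 = 2.
g(2) = 1, g'(2) = 4, so u_2 = 2 − 1/4 = 7/4.

7/4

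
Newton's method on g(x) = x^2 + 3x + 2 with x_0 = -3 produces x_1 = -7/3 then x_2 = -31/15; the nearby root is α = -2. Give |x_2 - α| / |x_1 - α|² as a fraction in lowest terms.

x_1 - α = -7/3 - (-2) = -7/3 + 2 = -1/3, so |x_1 - α| = 1/3.
x_2 - α = -31/15 - (-2) = -31/15 + 2 = -1/15, so |x_2 - α| = 1/15.
|x_1 - α|² = 1/9.
Ratio = (1/15) / (1/9) = 3/5.

3/5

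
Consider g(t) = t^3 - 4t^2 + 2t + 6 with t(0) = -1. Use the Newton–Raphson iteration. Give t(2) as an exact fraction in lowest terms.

-12063/13117

g'(t) = 3t^2 - 8t + 2.
g(-1) = -1, g'(-1) = 13, so t(1) = (-1) - (-1)/13 = -12/13.
g(-12/13) = -90/2197, g'(-12/13) = 2018/169, so t(2) = (-12/13) - (-90/2197)/(2018/169) = -12063/13117.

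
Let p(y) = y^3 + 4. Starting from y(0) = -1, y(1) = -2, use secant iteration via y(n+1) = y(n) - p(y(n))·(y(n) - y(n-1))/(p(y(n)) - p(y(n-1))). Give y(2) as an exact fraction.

p(-1) = 3, p(-2) = -4. y(2) = (-2) - (-4)·((-2) - (-1))/((-4) - 3) = -10/7.

-10/7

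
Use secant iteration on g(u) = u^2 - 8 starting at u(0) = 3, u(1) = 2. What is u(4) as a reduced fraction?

g(3) = 1, g(2) = -4. u(2) = 2 - (-4)·(2 - 3)/((-4) - 1) = 14/5.
g(2) = -4, g(14/5) = -4/25. u(3) = (14/5) - (-4/25)·((14/5) - 2)/((-4/25) - (-4)) = 17/6.
g(14/5) = -4/25, g(17/6) = 1/36. u(4) = (17/6) - (1/36)·((17/6) - (14/5))/((1/36) - (-4/25)) = 478/169.

478/169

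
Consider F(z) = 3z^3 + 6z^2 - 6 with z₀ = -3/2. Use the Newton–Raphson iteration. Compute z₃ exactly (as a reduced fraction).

F'(z) = 9z^2 + 12z.
F(-3/2) = -21/8, F'(-3/2) = 9/4, so z₁ = (-3/2) - (-21/8)/(9/4) = -1/3.
F(-1/3) = -49/9, F'(-1/3) = -3, so z₂ = (-1/3) - (-49/9)/(-3) = -58/27.
F(-58/27) = -52822/6561, F'(-58/27) = 1276/81, so z₃ = (-58/27) - (-52822/6561)/(1276/81) = -7691/4698.

-7691/4698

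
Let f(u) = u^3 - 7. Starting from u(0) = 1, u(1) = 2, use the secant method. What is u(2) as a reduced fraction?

f(1) = -6, f(2) = 1. u(2) = 2 - 1·(2 - 1)/(1 - (-6)) = 13/7.

13/7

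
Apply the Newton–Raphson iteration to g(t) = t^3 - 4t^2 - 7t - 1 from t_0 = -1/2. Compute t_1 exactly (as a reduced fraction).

1/9

g'(t) = 3t^2 - 8t - 7.
g(-1/2) = 11/8, g'(-1/2) = -9/4, so t_1 = (-1/2) - (11/8)/(-9/4) = 1/9.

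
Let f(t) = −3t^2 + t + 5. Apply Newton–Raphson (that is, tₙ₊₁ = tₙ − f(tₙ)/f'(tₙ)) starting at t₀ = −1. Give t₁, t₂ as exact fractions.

t₁ = −8/7, t₂ = −437/385

f'(t) = −6t + 1.
f(−1) = 1, f'(−1) = 7, so t₁ = (−1) − 1/7 = −8/7.
f(−8/7) = −3/49, f'(−8/7) = 55/7, so t₂ = (−8/7) − (−3/49)/(55/7) = −437/385.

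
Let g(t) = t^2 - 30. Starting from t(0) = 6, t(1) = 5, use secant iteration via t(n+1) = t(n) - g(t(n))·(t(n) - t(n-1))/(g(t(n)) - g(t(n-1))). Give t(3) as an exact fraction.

g(6) = 6, g(5) = -5. t(2) = 5 - (-5)·(5 - 6)/((-5) - 6) = 60/11.
g(5) = -5, g(60/11) = -30/121. t(3) = (60/11) - (-30/121)·((60/11) - 5)/((-30/121) - (-5)) = 126/23.

126/23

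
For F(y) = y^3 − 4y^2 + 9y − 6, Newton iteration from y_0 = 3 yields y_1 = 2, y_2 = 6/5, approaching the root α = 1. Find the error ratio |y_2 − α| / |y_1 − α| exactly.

1/5

y_1 − α = 2 − 1 = 1, so |y_1 − α| = 1.
y_2 − α = 6/5 − 1 = 1/5, so |y_2 − α| = 1/5.
Ratio = (1/5) / 1 = 1/5.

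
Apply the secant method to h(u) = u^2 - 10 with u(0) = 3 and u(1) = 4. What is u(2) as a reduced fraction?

22/7

h(3) = -1, h(4) = 6. u(2) = 4 - 6·(4 - 3)/(6 - (-1)) = 22/7.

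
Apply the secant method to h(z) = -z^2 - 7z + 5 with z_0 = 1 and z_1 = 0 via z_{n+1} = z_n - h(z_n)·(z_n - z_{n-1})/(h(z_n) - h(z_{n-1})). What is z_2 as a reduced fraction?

h(1) = -3, h(0) = 5. z_2 = 0 - 5·(0 - 1)/(5 - (-3)) = 5/8.

5/8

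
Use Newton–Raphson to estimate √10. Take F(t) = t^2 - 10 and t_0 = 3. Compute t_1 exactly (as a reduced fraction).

19/6

F'(t) = 2t.
F(3) = -1, F'(3) = 6, so t_1 = 3 - (-1)/6 = 19/6.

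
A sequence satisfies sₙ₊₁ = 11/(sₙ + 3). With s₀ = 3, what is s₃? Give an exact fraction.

s₁ = 11/(3 + 3) = 11/6.
s₂ = 11/(11/6 + 3) = 66/29.
s₃ = 11/(66/29 + 3) = 319/153.

319/153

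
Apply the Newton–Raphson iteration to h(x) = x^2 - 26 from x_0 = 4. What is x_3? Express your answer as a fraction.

h'(x) = 2x.
h(4) = -10, h'(4) = 8, so x_1 = 4 - (-10)/8 = 21/4.
h(21/4) = 25/16, h'(21/4) = 21/2, so x_2 = (21/4) - (25/16)/(21/2) = 857/168.
h(857/168) = 625/28224, h'(857/168) = 857/84, so x_3 = (857/168) - (625/28224)/(857/84) = 1468273/287952.

1468273/287952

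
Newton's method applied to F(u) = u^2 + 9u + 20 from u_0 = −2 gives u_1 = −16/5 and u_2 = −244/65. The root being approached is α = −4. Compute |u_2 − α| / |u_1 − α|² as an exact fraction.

u_1 − α = −16/5 − (−4) = −16/5 + 4 = 4/5, so |u_1 − α| = 4/5.
u_2 − α = −244/65 − (−4) = −244/65 + 4 = 16/65, so |u_2 − α| = 16/65.
|u_1 − α|² = 16/25.
Ratio = (16/65) / (16/25) = 5/13.

5/13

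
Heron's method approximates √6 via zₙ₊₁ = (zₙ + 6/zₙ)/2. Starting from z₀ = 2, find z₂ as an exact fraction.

z₁ = (2 + 6/2)/2 = 5/2.
z₂ = (5/2 + 6/(5/2))/2 = 49/20.

49/20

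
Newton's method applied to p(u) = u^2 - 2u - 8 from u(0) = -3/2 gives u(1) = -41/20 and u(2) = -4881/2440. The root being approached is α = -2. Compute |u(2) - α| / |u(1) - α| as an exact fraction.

u(1) - α = -41/20 - (-2) = -41/20 + 2 = -1/20, so |u(1) - α| = 1/20.
u(2) - α = -4881/2440 - (-2) = -4881/2440 + 2 = -1/2440, so |u(2) - α| = 1/2440.
Ratio = (1/2440) / (1/20) = 1/122.

1/122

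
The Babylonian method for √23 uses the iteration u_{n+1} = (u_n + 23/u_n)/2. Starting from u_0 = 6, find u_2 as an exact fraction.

6793/1416

u_1 = (6 + 23/6)/2 = 59/12.
u_2 = (59/12 + 23/(59/12))/2 = 6793/1416.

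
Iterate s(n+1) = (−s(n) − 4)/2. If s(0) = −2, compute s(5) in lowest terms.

s(1) = (−(−2) − 4)/2 = −1.
s(2) = (−(−1) − 4)/2 = −3/2.
s(3) = (−(−3/2) − 4)/2 = −5/4.
s(4) = (−(−5/4) − 4)/2 = −11/8.
s(5) = (−(−11/8) − 4)/2 = −21/16.

−21/16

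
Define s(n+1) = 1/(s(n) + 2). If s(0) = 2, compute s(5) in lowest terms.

s(1) = 1/(2 + 2) = 1/4.
s(2) = 1/(1/4 + 2) = 4/9.
s(3) = 1/(4/9 + 2) = 9/22.
s(4) = 1/(9/22 + 2) = 22/53.
s(5) = 1/(22/53 + 2) = 53/128.

53/128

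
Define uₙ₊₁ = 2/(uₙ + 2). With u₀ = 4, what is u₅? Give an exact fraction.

27/37

u₁ = 2/(4 + 2) = 1/3.
u₂ = 2/(1/3 + 2) = 6/7.
u₃ = 2/(6/7 + 2) = 7/10.
u₄ = 2/(7/10 + 2) = 20/27.
u₅ = 2/(20/27 + 2) = 27/37.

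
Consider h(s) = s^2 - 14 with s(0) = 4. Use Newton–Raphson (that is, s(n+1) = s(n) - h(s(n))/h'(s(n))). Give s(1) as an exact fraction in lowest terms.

h'(s) = 2s.
h(4) = 2, h'(4) = 8, so s(1) = 4 - 2/8 = 15/4.

15/4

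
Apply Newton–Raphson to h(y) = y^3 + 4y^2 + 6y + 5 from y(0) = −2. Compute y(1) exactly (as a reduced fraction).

h'(y) = 3y^2 + 8y + 6.
h(−2) = 1, h'(−2) = 2, so y(1) = (−2) − 1/2 = −5/2.

−5/2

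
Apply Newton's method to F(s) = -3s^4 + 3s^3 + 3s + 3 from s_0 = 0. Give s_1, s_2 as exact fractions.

F'(s) = -12s^3 + 9s^2 + 3.
F(0) = 3, F'(0) = 3, so s_1 = 0 - 3/3 = -1.
F(-1) = -6, F'(-1) = 24, so s_2 = (-1) - (-6)/24 = -3/4.

s_1 = -1, s_2 = -3/4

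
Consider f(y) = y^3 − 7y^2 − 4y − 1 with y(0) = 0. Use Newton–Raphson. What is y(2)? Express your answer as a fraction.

f'(y) = 3y^2 − 14y − 4.
f(0) = −1, f'(0) = −4, so y(1) = 0 − (−1)/(−4) = −1/4.
f(−1/4) = −29/64, f'(−1/4) = −5/16, so y(2) = (−1/4) − (−29/64)/(−5/16) = −17/10.

−17/10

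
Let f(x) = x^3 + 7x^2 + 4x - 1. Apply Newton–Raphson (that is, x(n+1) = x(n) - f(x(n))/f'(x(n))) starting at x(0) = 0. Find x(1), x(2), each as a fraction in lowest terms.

f'(x) = 3x^2 + 14x + 4.
f(0) = -1, f'(0) = 4, so x(1) = 0 - (-1)/4 = 1/4.
f(1/4) = 29/64, f'(1/4) = 123/16, so x(2) = (1/4) - (29/64)/(123/16) = 47/246.

x(1) = 1/4, x(2) = 47/246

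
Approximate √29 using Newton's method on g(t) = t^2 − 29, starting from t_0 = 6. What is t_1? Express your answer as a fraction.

65/12

g'(t) = 2t.
g(6) = 7, g'(6) = 12, so t_1 = 6 − 7/12 = 65/12.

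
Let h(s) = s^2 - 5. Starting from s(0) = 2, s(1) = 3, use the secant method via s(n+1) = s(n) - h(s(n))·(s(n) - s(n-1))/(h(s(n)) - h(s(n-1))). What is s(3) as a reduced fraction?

h(2) = -1, h(3) = 4. s(2) = 3 - 4·(3 - 2)/(4 - (-1)) = 11/5.
h(3) = 4, h(11/5) = -4/25. s(3) = (11/5) - (-4/25)·((11/5) - 3)/((-4/25) - 4) = 29/13.

29/13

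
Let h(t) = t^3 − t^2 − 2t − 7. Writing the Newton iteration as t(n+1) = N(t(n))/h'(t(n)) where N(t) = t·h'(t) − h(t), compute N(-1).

4

h'(t) = 3t^2 − 2t − 2.
N(t) = t·h'(t) − h(t) = t·(3t^2 − 2t − 2) − (t^3 − t^2 − 2t − 7) = 2t^3 − t^2 + 7.
N(-1) = 4.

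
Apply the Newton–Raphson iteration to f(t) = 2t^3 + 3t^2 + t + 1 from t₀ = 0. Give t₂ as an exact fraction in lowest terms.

−2

f'(t) = 6t^2 + 6t + 1.
f(0) = 1, f'(0) = 1, so t₁ = 0 − 1/1 = −1.
f(−1) = 1, f'(−1) = 1, so t₂ = (−1) − 1/1 = −2.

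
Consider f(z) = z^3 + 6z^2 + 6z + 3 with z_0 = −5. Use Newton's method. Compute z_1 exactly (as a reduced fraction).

−103/21

f'(z) = 3z^2 + 12z + 6.
f(−5) = −2, f'(−5) = 21, so z_1 = (−5) − (−2)/21 = −103/21.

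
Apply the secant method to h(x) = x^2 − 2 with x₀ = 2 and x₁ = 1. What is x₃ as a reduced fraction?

10/7

h(2) = 2, h(1) = −1. x₂ = 1 − (−1)·(1 − 2)/((−1) − 2) = 4/3.
h(1) = −1, h(4/3) = −2/9. x₃ = (4/3) − (−2/9)·((4/3) − 1)/((−2/9) − (−1)) = 10/7.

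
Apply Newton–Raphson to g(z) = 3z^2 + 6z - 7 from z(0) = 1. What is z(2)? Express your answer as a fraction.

g'(z) = 6z + 6.
g(1) = 2, g'(1) = 12, so z(1) = 1 - 2/12 = 5/6.
g(5/6) = 1/12, g'(5/6) = 11, so z(2) = (5/6) - (1/12)/11 = 109/132.

109/132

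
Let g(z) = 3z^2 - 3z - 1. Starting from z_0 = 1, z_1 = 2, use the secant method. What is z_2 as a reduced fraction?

g(1) = -1, g(2) = 5. z_2 = 2 - 5·(2 - 1)/(5 - (-1)) = 7/6.

7/6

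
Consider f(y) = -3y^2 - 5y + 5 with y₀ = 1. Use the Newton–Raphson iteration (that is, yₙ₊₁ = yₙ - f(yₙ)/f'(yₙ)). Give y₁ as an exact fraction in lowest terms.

f'(y) = -6y - 5.
f(1) = -3, f'(1) = -11, so y₁ = 1 - (-3)/(-11) = 8/11.

8/11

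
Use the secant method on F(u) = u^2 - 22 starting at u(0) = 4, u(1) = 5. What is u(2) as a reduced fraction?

14/3

F(4) = -6, F(5) = 3. u(2) = 5 - 3·(5 - 4)/(3 - (-6)) = 14/3.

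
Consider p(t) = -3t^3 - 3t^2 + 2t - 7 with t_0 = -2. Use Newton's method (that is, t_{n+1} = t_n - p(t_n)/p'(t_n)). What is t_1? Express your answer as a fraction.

p'(t) = -9t^2 - 6t + 2.
p(-2) = 1, p'(-2) = -22, so t_1 = (-2) - 1/(-22) = -43/22.

-43/22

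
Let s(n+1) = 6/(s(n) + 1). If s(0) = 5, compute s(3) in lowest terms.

s(1) = 6/(5 + 1) = 1.
s(2) = 6/(1 + 1) = 3.
s(3) = 6/(3 + 1) = 3/2.

3/2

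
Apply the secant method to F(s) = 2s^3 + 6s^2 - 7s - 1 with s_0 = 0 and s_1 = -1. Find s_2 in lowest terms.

F(0) = -1, F(-1) = 10. s_2 = (-1) - 10·((-1) - 0)/(10 - (-1)) = -1/11.

-1/11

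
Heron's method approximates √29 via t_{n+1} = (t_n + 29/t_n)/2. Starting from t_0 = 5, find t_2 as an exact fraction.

727/135

t_1 = (5 + 29/5)/2 = 27/5.
t_2 = (27/5 + 29/(27/5))/2 = 727/135.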